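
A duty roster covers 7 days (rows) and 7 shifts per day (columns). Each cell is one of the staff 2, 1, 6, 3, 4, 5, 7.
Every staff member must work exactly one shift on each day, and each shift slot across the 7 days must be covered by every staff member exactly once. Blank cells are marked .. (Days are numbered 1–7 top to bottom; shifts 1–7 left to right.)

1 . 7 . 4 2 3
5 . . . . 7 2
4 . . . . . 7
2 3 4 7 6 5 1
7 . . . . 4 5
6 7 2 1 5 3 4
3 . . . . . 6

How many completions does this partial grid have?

Day 1, shift 2: eliminating its day and shift leaves {6, 5}.
Day 1, shift 4: eliminating its day and shift leaves {6, 5}.
Day 2, shift 2: eliminating its day and shift leaves {1, 6, 4}.
Day 2, shift 3: eliminating its day and shift leaves {1, 6, 3}.
Day 2, shift 4: eliminating its day and shift leaves {6, 3, 4}.
Day 2, shift 5: eliminating its day and shift leaves {1, 3}.
Day 3, shift 2: eliminating its day and shift leaves {2, 1, 6, 5}.
Day 3, shift 3: eliminating its day and shift leaves {1, 6, 3, 5}.
Day 3, shift 4: eliminating its day and shift leaves {2, 6, 3, 5}.
Day 3, shift 5: eliminating its day and shift leaves {2, 1, 3}.
Day 3, shift 6: eliminating its day and shift leaves {1, 6}.
Day 5, shift 2: eliminating its day and shift leaves {2, 1, 6}.
Day 5, shift 3: eliminating its day and shift leaves {1, 6, 3}.
Day 5, shift 4: eliminating its day and shift leaves {2, 6, 3}.
Day 5, shift 5: eliminating its day and shift leaves {2, 1, 3}.
Day 7, shift 2: eliminating its day and shift leaves {2, 1, 4, 5}.
Day 7, shift 3: eliminating its day and shift leaves {1, 5}.
Day 7, shift 4: eliminating its day and shift leaves {2, 4, 5}.
Day 7, shift 5: eliminating its day and shift leaves {2, 1, 7}.
Day 7, shift 6: eliminating its day and shift leaves {1}.
Enumerating the assignments across these blanks that avoid any day or shift repeat gives 10 completions.

10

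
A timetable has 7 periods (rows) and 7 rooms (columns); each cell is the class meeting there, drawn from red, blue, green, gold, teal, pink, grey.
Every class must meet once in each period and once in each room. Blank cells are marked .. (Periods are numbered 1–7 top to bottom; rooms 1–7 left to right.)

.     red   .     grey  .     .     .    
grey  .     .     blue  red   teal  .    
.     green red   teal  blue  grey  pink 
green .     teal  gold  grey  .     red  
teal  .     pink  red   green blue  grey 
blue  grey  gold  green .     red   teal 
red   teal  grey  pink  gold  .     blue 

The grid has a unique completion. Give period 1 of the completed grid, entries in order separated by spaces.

pink red blue grey teal gold green

Period 2, room 3: period 2 has {red, blue, teal, grey} and room 3 has {red, gold, teal, pink, grey}, leaving only green.
Period 1, room 3: period 1 has {red, grey} and room 3 has {red, green, gold, teal, pink, grey}, leaving only blue.
Period 2, room 7: period 2 has {red, blue, green, teal, grey} and room 7 has {red, blue, teal, pink, grey}, leaving only gold.
Period 1, room 7: period 1 has {red, blue, grey} and room 7 has {red, blue, gold, teal, pink, grey}, leaving only green.
Period 2, room 2: period 2 has {red, blue, green, gold, teal, grey} and room 2 has {red, green, teal, grey}, leaving only pink.
Period 3, room 1: period 3 has {red, blue, green, teal, pink, grey} and room 1 has {red, blue, green, teal, grey}, leaving only gold.
Period 1, room 1: period 1 has {red, blue, green, grey} and room 1 has {red, blue, green, gold, teal, grey}, leaving only pink.
Period 1, room 5: period 1 has {red, blue, green, pink, grey} and room 5 has {red, blue, green, gold, grey}, leaving only teal.
Period 1, room 6: period 1 has {red, blue, green, teal, pink, grey} and room 6 has {red, blue, teal, grey}, leaving only gold.
So period 1 reads: pink red blue grey teal gold green.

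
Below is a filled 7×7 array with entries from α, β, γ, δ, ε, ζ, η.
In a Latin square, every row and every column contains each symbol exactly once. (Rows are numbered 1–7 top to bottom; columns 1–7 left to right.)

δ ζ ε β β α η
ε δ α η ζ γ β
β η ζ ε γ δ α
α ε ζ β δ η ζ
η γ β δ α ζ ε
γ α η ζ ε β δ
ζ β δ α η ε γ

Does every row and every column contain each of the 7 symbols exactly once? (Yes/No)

No

Row 4 contains ζ twice (at columns 3 and 7); row 1 is also not a permutation.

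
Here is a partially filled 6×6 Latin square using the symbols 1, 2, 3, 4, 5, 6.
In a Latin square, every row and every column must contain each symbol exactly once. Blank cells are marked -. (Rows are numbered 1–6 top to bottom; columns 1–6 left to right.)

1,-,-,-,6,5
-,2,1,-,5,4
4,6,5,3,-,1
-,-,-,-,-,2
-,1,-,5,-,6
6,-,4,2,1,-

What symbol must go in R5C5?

Row 1, column 4: row 1 has {1, 5, 6} and column 4 has {2, 3, 5}, leaving only 4.
Row 1, column 2: row 1 has {1, 4, 5, 6} and column 2 has {1, 2, 6}, leaving only 3.
Row 1, column 3: row 1 has {1, 3, 4, 5, 6} and column 3 has {1, 4, 5}, leaving only 2.
Row 2, column 1: row 2 has {1, 2, 4, 5} and column 1 has {1, 4, 6}, leaving only 3.
Row 2, column 4: row 2 has {1, 2, 3, 4, 5} and column 4 has {2, 3, 4, 5}, leaving only 6.
Row 3, column 5: row 3 has {1, 3, 4, 5, 6} and column 5 has {1, 5, 6}, leaving only 2.
Row 4, column 1: row 4 has {2} and column 1 has {1, 3, 4, 6}, leaving only 5.
Row 4, column 2: row 4 has {2, 5} and column 2 has {1, 2, 3, 6}, leaving only 4.
Row 4, column 4: row 4 has {2, 4, 5} and column 4 has {2, 3, 4, 5, 6}, leaving only 1.
Row 4, column 5: row 4 has {1, 2, 4, 5} and column 5 has {1, 2, 5, 6}, leaving only 3.
Row 5 already has {1, 5, 6} and column 5 already has {1, 2, 3, 5, 6}, so row 5, column 5 must be 4.

4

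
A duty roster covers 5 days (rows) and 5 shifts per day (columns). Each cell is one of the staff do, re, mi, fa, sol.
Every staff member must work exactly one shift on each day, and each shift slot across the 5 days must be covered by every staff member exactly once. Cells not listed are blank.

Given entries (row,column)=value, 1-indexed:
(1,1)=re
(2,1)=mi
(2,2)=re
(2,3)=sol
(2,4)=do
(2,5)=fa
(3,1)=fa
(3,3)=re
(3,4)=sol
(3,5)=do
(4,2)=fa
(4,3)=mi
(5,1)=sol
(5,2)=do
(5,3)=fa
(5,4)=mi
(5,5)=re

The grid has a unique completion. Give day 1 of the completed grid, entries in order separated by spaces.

Day 1, shift 3: day 1 has {re} and shift 3 has {re, mi, fa, sol}, leaving only do.
Day 1, shift 4: day 1 has {do, re} and shift 4 has {do, mi, sol}, leaving only fa.
Day 3, shift 2: day 3 has {do, re, fa, sol} and shift 2 has {do, re, fa}, leaving only mi.
Day 1, shift 2: day 1 has {do, re, fa} and shift 2 has {do, re, mi, fa}, leaving only sol.
Day 1, shift 5: day 1 has {do, re, fa, sol} and shift 5 has {do, re, fa}, leaving only mi.
So day 1 reads: re sol do fa mi.

re sol do fa mi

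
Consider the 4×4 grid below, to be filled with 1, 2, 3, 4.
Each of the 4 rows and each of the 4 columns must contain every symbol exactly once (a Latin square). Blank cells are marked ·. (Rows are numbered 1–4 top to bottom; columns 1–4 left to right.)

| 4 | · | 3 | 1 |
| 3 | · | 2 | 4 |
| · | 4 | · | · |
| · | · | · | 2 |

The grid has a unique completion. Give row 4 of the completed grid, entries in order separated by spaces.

1 3 4 2

Row 4, column 1: row 4 has {2} and column 1 has {3, 4}, leaving only 1.
Row 4, column 2: row 4 has {1, 2} and column 2 has {4}, leaving only 3.
Row 4, column 3: row 4 has {1, 2, 3} and column 3 has {2, 3}, leaving only 4.
So row 4 reads: 1 3 4 2.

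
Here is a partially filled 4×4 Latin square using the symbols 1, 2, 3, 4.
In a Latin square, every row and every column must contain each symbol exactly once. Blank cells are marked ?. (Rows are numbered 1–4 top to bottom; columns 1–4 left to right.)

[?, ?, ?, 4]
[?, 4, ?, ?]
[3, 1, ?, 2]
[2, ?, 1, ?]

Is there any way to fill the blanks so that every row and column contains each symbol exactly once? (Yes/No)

No

Row 1, column 1: row 1 has {4} and column 1 has {2, 3}, so it must be 1.
Now row 2, column 1: row 2 together with column 1 already contain {1, 2, 3, 4} — every symbol — so nothing can go there. The grid has no valid completion.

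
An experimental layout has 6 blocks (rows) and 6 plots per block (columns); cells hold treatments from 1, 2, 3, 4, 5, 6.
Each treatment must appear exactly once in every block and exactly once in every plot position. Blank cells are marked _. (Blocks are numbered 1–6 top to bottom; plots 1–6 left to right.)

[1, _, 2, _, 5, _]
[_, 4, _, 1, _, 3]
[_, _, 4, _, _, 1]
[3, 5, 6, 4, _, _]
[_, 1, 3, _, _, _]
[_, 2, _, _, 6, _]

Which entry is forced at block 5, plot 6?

Block 2, plot 3: block 2 has {1, 3, 4} and plot 3 has {2, 3, 4, 6}, leaving only 5.
Block 2, plot 5: block 2 has {1, 3, 4, 5} and plot 5 has {5, 6}, leaving only 2.
Block 2, plot 1: block 2 has {1, 2, 3, 4, 5} and plot 1 has {1, 3}, leaving only 6.
Block 3, plot 5: block 3 has {1, 4} and plot 5 has {2, 5, 6}, leaving only 3.
Block 3, plot 2: block 3 has {1, 3, 4} and plot 2 has {1, 2, 4, 5}, leaving only 6.
Block 1, plot 2: block 1 has {1, 2, 5} and plot 2 has {1, 2, 4, 5, 6}, leaving only 3.
Block 1, plot 4: block 1 has {1, 2, 3, 5} and plot 4 has {1, 4}, leaving only 6.
Block 1, plot 6: block 1 has {1, 2, 3, 5, 6} and plot 6 has {1, 3}, leaving only 4.
Block 4, plot 5: block 4 has {3, 4, 5, 6} and plot 5 has {2, 3, 5, 6}, leaving only 1.
Block 4, plot 6: block 4 has {1, 3, 4, 5, 6} and plot 6 has {1, 3, 4}, leaving only 2.
Block 5, plot 5: block 5 has {1, 3} and plot 5 has {1, 2, 3, 5, 6}, leaving only 4.
Block 6, plot 3: block 6 has {2, 6} and plot 3 has {2, 3, 4, 5, 6}, leaving only 1.
Block 6, plot 6: block 6 has {1, 2, 6} and plot 6 has {1, 2, 3, 4}, leaving only 5.
Block 5 already has {1, 3, 4} and plot 6 already has {1, 2, 3, 4, 5}, so block 5, plot 6 must be 6.

6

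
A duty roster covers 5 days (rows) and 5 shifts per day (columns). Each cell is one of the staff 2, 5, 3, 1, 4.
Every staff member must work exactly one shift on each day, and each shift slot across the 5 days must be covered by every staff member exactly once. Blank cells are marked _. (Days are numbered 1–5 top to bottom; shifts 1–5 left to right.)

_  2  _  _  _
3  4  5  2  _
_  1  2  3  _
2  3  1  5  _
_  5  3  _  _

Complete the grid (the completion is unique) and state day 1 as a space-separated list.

5 2 4 1 3

Day 1, shift 3: day 1 has {2} and shift 3 has {2, 5, 3, 1}, leaving only 4.
Day 1, shift 4: day 1 has {2, 4} and shift 4 has {2, 5, 3}, leaving only 1.
Day 1, shift 1: day 1 has {2, 1, 4} and shift 1 has {2, 3}, leaving only 5.
Day 1, shift 5: day 1 has {2, 5, 1, 4} and shift 5 has {}, leaving only 3.
So day 1 reads: 5 2 4 1 3.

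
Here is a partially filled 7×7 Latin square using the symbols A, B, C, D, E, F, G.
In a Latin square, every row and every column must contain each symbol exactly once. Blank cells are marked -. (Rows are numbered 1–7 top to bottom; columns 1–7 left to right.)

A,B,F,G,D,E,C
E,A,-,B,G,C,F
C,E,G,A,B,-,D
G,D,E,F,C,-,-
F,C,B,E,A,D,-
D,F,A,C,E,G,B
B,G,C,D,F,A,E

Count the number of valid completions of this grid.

1

Row 2, column 3: eliminating its row and column leaves {D}.
Row 3, column 6: eliminating its row and column leaves {F}.
Row 4, column 6: eliminating its row and column leaves {B}.
Row 4, column 7: eliminating its row and column leaves {A}.
Row 5, column 7: eliminating its row and column leaves {G}.
Only one assignment across all blanks avoids any row or column repeat, giving 1 completion.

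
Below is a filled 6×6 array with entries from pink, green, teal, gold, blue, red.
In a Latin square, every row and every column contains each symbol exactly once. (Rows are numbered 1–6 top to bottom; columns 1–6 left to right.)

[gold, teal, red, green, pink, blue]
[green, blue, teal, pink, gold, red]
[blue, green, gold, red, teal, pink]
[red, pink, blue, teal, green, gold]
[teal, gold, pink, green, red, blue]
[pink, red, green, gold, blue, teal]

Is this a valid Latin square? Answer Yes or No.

Every row is a permutation, but column 4 contains green twice (at rows 1 and 5).

No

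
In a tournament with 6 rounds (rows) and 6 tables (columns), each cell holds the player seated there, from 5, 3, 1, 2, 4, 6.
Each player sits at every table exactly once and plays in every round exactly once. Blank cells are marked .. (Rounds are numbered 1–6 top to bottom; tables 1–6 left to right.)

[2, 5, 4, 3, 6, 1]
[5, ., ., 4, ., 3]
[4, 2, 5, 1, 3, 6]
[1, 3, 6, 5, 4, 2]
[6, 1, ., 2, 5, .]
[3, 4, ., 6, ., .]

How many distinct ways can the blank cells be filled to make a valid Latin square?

2

Round 2, table 2: eliminating its round and table leaves {6}.
Round 2, table 3: eliminating its round and table leaves {1, 2}.
Round 2, table 5: eliminating its round and table leaves {1, 2}.
Round 5, table 3: eliminating its round and table leaves {3}.
Round 5, table 6: eliminating its round and table leaves {4}.
Round 6, table 3: eliminating its round and table leaves {1, 2}.
Round 6, table 5: eliminating its round and table leaves {1, 2}.
Round 6, table 6: eliminating its round and table leaves {5}.
Enumerating the assignments across these blanks that avoid any round or table repeat gives 2 completions.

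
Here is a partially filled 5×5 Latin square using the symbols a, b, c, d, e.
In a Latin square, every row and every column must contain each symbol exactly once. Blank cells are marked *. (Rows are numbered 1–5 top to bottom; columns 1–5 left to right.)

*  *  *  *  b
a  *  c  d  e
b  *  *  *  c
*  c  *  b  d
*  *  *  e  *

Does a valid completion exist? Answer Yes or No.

No row or column among the givens repeats a symbol, and propagating forced cells runs into no contradiction.
One valid completion exists (for instance, d a e c b / a b c d e / b e d a c / e c a b d / c d b e a).

Yes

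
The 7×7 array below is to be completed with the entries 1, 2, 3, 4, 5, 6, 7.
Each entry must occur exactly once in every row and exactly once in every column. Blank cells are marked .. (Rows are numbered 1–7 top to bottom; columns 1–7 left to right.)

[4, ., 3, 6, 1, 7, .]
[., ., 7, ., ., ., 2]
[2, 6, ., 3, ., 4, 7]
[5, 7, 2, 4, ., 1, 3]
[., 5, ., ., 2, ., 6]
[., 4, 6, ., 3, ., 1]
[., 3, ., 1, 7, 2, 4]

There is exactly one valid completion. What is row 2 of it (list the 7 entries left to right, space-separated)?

Row 2, column 2: row 2 has {2, 7} and column 2 has {3, 4, 5, 6, 7}, leaving only 1.
Row 2, column 4: row 2 has {1, 2, 7} and column 4 has {1, 3, 4, 6}, leaving only 5.
Row 1, column 2: row 1 has {1, 3, 4, 6, 7} and column 2 has {1, 3, 4, 5, 6, 7}, leaving only 2.
Row 1, column 7: row 1 has {1, 2, 3, 4, 6, 7} and column 7 has {1, 2, 3, 4, 6, 7}, leaving only 5.
Row 3, column 5: row 3 has {2, 3, 4, 6, 7} and column 5 has {1, 2, 3, 7}, leaving only 5.
Row 3, column 3: row 3 has {2, 3, 4, 5, 6, 7} and column 3 has {2, 3, 6, 7}, leaving only 1.
Row 4, column 5: row 4 has {1, 2, 3, 4, 5, 7} and column 5 has {1, 2, 3, 5, 7}, leaving only 6.
Row 2, column 5: row 2 has {1, 2, 5, 7} and column 5 has {1, 2, 3, 5, 6, 7}, leaving only 4.
Row 5, column 3: row 5 has {2, 5, 6} and column 3 has {1, 2, 3, 6, 7}, leaving only 4.
Row 5, column 4: row 5 has {2, 4, 5, 6} and column 4 has {1, 3, 4, 5, 6}, leaving only 7.
Row 5, column 6: row 5 has {2, 4, 5, 6, 7} and column 6 has {1, 2, 4, 7}, leaving only 3.
Row 2, column 6: row 2 has {1, 2, 4, 5, 7} and column 6 has {1, 2, 3, 4, 7}, leaving only 6.
Row 2, column 1: row 2 has {1, 2, 4, 5, 6, 7} and column 1 has {2, 4, 5}, leaving only 3.
So row 2 reads: 3 1 7 5 4 6 2.

3 1 7 5 4 6 2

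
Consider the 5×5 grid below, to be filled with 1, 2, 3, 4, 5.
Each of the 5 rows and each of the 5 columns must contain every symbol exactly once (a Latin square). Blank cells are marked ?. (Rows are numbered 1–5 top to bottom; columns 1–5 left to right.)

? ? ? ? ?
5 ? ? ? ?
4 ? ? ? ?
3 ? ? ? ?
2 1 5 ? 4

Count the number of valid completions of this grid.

56

Row 1, column 1: eliminating its row and column leaves {1}.
Row 1, column 2: eliminating its row and column leaves {2, 3, 4, 5}.
Row 1, column 3: eliminating its row and column leaves {1, 2, 3, 4}.
Row 1, column 4: eliminating its row and column leaves {1, 2, 3, 4, 5}.
Row 1, column 5: eliminating its row and column leaves {1, 2, 3, 5}.
Row 2, column 2: eliminating its row and column leaves {2, 3, 4}.
Row 2, column 3: eliminating its row and column leaves {1, 2, 3, 4}.
Row 2, column 4: eliminating its row and column leaves {1, 2, 3, 4}.
Row 2, column 5: eliminating its row and column leaves {1, 2, 3}.
Row 3, column 2: eliminating its row and column leaves {2, 3, 5}.
Row 3, column 3: eliminating its row and column leaves {1, 2, 3}.
Row 3, column 4: eliminating its row and column leaves {1, 2, 3, 5}.
Row 3, column 5: eliminating its row and column leaves {1, 2, 3, 5}.
Row 4, column 2: eliminating its row and column leaves {2, 4, 5}.
Row 4, column 3: eliminating its row and column leaves {1, 2, 4}.
Row 4, column 4: eliminating its row and column leaves {1, 2, 4, 5}.
Row 4, column 5: eliminating its row and column leaves {1, 2, 5}.
Row 5, column 4: eliminating its row and column leaves {3}.
Enumerating the assignments across these blanks that avoid any row or column repeat gives 56 completions.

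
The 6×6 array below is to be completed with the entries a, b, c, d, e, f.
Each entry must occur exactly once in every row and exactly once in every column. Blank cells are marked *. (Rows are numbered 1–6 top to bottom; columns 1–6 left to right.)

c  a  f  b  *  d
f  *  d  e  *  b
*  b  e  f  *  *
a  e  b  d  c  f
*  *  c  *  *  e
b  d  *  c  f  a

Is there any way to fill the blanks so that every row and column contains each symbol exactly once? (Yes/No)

No

Row 6, column 3: row 6 together with column 3 already contain {a, b, c, d, e, f} — every symbol — so nothing can go there. The grid has no valid completion.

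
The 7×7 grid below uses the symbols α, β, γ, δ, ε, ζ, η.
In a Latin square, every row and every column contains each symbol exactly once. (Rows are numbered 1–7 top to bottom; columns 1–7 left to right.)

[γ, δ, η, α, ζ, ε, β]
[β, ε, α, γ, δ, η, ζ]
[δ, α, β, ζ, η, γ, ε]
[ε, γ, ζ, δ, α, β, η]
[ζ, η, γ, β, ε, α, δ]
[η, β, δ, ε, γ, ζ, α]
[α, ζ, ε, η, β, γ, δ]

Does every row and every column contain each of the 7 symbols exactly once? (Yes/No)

Every row is a permutation, but column 6 contains γ twice (at rows 3 and 7).

No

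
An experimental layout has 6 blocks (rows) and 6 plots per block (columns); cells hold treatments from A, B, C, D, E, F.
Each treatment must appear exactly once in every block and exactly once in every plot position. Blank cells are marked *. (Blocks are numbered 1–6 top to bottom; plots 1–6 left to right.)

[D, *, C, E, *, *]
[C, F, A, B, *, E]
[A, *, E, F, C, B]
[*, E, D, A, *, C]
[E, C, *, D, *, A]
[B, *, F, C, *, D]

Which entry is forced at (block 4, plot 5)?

Block 1, plot 6: block 1 has {C, D, E} and plot 6 has {A, B, C, D, E}, leaving only F.
Block 2, plot 5: block 2 has {A, B, C, E, F} and plot 5 has {C}, leaving only D.
Block 3, plot 2: block 3 has {A, B, C, E, F} and plot 2 has {C, E, F}, leaving only D.
Block 4, plot 1: block 4 has {A, C, D, E} and plot 1 has {A, B, C, D, E}, leaving only F.
Block 4 already has {A, C, D, E, F} and plot 5 already has {C, D}, so block 4, plot 5 must be B.

B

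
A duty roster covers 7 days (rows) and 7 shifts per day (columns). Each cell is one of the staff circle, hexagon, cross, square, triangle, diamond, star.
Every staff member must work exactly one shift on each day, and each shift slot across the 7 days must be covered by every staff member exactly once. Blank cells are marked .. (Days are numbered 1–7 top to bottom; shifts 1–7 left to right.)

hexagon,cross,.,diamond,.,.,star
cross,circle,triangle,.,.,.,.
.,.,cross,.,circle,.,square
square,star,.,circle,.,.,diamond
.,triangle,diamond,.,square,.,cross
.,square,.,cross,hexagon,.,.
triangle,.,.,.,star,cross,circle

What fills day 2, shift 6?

star

Day 1, shift 5: day 1 has {hexagon, cross, diamond, star} and shift 5 has {circle, hexagon, square, star}, leaving only triangle.
Day 2, shift 5: day 2 has {circle, cross, triangle} and shift 5 has {circle, hexagon, square, triangle, star}, leaving only diamond.
Day 2, shift 7: day 2 has {circle, cross, triangle, diamond} and shift 7 has {circle, cross, square, diamond, star}, leaving only hexagon.
Day 4, shift 3: day 4 has {circle, square, diamond, star} and shift 3 has {cross, triangle, diamond}, leaving only hexagon.
Day 4, shift 5: day 4 has {circle, hexagon, square, diamond, star} and shift 5 has {circle, hexagon, square, triangle, diamond, star}, leaving only cross.
Day 4, shift 6: day 4 has {circle, hexagon, cross, square, diamond, star} and shift 6 has {cross}, leaving only triangle.
Day 6, shift 7: day 6 has {hexagon, cross, square} and shift 7 has {circle, hexagon, cross, square, diamond, star}, leaving only triangle.
Day 7, shift 3: day 7 has {circle, cross, triangle, star} and shift 3 has {hexagon, cross, triangle, diamond}, leaving only square.
Day 1, shift 3: day 1 has {hexagon, cross, triangle, diamond, star} and shift 3 has {hexagon, cross, square, triangle, diamond}, leaving only circle.
Day 1, shift 6: day 1 has {circle, hexagon, cross, triangle, diamond, star} and shift 6 has {cross, triangle}, leaving only square.
Day 2 already has {circle, hexagon, cross, triangle, diamond} and shift 6 already has {cross, square, triangle}, so day 2, shift 6 must be star.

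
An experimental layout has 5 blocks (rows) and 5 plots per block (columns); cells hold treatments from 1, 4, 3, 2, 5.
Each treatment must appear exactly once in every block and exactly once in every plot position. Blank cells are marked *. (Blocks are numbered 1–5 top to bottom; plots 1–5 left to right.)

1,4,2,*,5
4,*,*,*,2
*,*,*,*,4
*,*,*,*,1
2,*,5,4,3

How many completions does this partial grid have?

3

Block 1, plot 4: eliminating its block and plot leaves {3}.
Block 2, plot 2: eliminating its block and plot leaves {1, 3, 5}.
Block 2, plot 3: eliminating its block and plot leaves {1, 3}.
Block 2, plot 4: eliminating its block and plot leaves {1, 3, 5}.
Block 3, plot 1: eliminating its block and plot leaves {3, 5}.
Block 3, plot 2: eliminating its block and plot leaves {1, 3, 2, 5}.
Block 3, plot 3: eliminating its block and plot leaves {1, 3}.
Block 3, plot 4: eliminating its block and plot leaves {1, 3, 2, 5}.
Block 4, plot 1: eliminating its block and plot leaves {3, 5}.
Block 4, plot 2: eliminating its block and plot leaves {3, 2, 5}.
Block 4, plot 3: eliminating its block and plot leaves {4, 3}.
Block 4, plot 4: eliminating its block and plot leaves {3, 2, 5}.
Block 5, plot 2: eliminating its block and plot leaves {1}.
Enumerating the assignments across these blanks that avoid any block or plot repeat gives 3 completions.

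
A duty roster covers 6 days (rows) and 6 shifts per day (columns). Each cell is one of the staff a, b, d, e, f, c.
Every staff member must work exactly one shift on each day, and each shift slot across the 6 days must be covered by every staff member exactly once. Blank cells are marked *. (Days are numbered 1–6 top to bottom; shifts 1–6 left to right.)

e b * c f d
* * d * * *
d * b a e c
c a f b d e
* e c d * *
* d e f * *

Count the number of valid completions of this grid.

Day 1, shift 3: eliminating its day and shift leaves {a}.
Day 2, shift 1: eliminating its day and shift leaves {a, b, f}.
Day 2, shift 2: eliminating its day and shift leaves {f, c}.
Day 2, shift 4: eliminating its day and shift leaves {e}.
Day 2, shift 5: eliminating its day and shift leaves {a, b, c}.
Day 2, shift 6: eliminating its day and shift leaves {a, b, f}.
Day 3, shift 2: eliminating its day and shift leaves {f}.
Day 5, shift 1: eliminating its day and shift leaves {a, b, f}.
Day 5, shift 5: eliminating its day and shift leaves {a, b}.
Day 5, shift 6: eliminating its day and shift leaves {a, b, f}.
Day 6, shift 1: eliminating its day and shift leaves {a, b}.
Day 6, shift 5: eliminating its day and shift leaves {a, b, c}.
Day 6, shift 6: eliminating its day and shift leaves {a, b}.
Enumerating the assignments across these blanks that avoid any day or shift repeat gives 4 completions.

4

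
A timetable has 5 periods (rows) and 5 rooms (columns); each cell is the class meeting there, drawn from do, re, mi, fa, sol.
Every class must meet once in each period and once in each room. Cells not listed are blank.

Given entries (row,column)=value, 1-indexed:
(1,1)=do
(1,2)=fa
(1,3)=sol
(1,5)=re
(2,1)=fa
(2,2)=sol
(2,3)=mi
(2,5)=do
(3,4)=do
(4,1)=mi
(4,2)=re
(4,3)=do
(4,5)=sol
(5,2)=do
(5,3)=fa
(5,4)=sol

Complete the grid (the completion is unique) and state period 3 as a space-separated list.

sol mi re do fa

Period 3, room 2: period 3 has {do} and room 2 has {do, re, fa, sol}, leaving only mi.
Period 3, room 3: period 3 has {do, mi} and room 3 has {do, mi, fa, sol}, leaving only re.
Period 3, room 1: period 3 has {do, re, mi} and room 1 has {do, mi, fa}, leaving only sol.
Period 3, room 5: period 3 has {do, re, mi, sol} and room 5 has {do, re, sol}, leaving only fa.
So period 3 reads: sol mi re do fa.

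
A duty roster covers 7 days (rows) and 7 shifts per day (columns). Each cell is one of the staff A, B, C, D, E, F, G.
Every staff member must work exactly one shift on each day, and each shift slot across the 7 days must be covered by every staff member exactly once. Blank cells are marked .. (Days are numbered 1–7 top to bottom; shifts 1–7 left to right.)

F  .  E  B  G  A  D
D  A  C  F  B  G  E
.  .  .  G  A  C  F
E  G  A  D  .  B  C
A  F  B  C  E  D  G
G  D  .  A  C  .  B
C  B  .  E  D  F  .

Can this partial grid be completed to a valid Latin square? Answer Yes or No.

No day or shift among the givens repeats a symbol, and propagating forced cells runs into no contradiction.
One valid completion exists (for instance, F C E B G A D / D A C F B G E / B E D G A C F / E G A D F B C / A F B C E D G / G D F A C E B / C B G E D F A).

Yes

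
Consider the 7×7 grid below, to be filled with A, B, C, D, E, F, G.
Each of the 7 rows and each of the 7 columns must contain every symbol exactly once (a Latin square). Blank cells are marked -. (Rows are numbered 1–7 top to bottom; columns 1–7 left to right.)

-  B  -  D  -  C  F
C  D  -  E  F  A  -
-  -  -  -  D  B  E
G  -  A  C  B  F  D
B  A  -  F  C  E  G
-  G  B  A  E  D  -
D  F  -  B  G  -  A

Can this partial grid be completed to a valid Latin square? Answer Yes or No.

No

Row 7, column 6: row 7 together with column 6 already contain {A, B, C, D, E, F, G} — every symbol — so nothing can go there. The grid has no valid completion.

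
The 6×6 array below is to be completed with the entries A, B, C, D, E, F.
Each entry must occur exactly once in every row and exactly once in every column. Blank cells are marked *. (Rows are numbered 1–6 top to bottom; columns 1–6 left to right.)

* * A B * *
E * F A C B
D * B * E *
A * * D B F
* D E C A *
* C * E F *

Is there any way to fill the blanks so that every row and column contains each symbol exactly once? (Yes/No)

Row 2, column 2: row 2 together with column 2 already contain {A, B, C, D, E, F} — every symbol — so nothing can go there. The grid has no valid completion.

No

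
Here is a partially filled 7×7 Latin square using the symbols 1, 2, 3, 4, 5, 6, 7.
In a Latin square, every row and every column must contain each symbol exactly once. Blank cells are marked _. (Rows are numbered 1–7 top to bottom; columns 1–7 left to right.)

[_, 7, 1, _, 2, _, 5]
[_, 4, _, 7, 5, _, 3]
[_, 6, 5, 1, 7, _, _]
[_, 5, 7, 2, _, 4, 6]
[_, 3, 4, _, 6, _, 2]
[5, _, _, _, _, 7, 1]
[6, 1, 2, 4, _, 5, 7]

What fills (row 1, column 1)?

4

Row 2, column 3: row 2 has {3, 4, 5, 7} and column 3 has {1, 2, 4, 5, 7}, leaving only 6.
Row 3, column 7: row 3 has {1, 5, 6, 7} and column 7 has {1, 2, 3, 5, 6, 7}, leaving only 4.
Row 5, column 4: row 5 has {2, 3, 4, 6} and column 4 has {1, 2, 4, 7}, leaving only 5.
Row 5, column 6: row 5 has {2, 3, 4, 5, 6} and column 6 has {4, 5, 7}, leaving only 1.
Row 2, column 6: row 2 has {3, 4, 5, 6, 7} and column 6 has {1, 4, 5, 7}, leaving only 2.
Row 2, column 1: row 2 has {2, 3, 4, 5, 6, 7} and column 1 has {5, 6}, leaving only 1.
Row 3, column 6: row 3 has {1, 4, 5, 6, 7} and column 6 has {1, 2, 4, 5, 7}, leaving only 3.
Row 1, column 6: row 1 has {1, 2, 5, 7} and column 6 has {1, 2, 3, 4, 5, 7}, leaving only 6.
Row 1, column 4: row 1 has {1, 2, 5, 6, 7} and column 4 has {1, 2, 4, 5, 7}, leaving only 3.
Row 1 already has {1, 2, 3, 5, 6, 7} and column 1 already has {1, 5, 6}, so row 1, column 1 must be 4.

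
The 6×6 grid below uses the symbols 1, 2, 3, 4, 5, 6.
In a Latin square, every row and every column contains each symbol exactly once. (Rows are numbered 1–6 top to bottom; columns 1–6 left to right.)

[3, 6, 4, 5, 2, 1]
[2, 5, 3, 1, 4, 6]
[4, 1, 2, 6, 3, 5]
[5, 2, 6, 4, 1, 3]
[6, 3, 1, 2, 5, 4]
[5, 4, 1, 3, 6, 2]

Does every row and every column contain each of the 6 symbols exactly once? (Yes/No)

Every row is a permutation, but column 1 contains 5 twice (at rows 4 and 6).

No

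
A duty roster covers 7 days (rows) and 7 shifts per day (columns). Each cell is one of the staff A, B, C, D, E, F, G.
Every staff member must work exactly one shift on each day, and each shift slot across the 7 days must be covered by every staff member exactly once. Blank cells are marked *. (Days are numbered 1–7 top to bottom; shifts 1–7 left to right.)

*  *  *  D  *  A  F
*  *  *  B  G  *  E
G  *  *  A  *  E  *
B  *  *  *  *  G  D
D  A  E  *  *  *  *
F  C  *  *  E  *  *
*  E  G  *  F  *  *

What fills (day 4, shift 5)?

Day 4, shift 2: day 4 has {B, D, G} and shift 2 has {A, C, E}, leaving only F.
Day 2, shift 2: day 2 has {B, E, G} and shift 2 has {A, C, E, F}, leaving only D.
Day 3, shift 2: day 3 has {A, E, G} and shift 2 has {A, C, D, E, F}, leaving only B.
Day 1, shift 2: day 1 has {A, D, F} and shift 2 has {A, B, C, D, E, F}, leaving only G.
Day 3, shift 7: day 3 has {A, B, E, G} and shift 7 has {D, E, F}, leaving only C.
Day 3, shift 5: day 3 has {A, B, C, E, G} and shift 5 has {E, F, G}, leaving only D.
Day 3, shift 3: day 3 has {A, B, C, D, E, G} and shift 3 has {E, G}, leaving only F.
Day 6, shift 4: day 6 has {C, E, F} and shift 4 has {A, B, D}, leaving only G.
Day 7, shift 4: day 7 has {E, F, G} and shift 4 has {A, B, D, G}, leaving only C.
Day 4, shift 4: day 4 has {B, D, F, G} and shift 4 has {A, B, C, D, G}, leaving only E.
Day 5, shift 4: day 5 has {A, D, E} and shift 4 has {A, B, C, D, E, G}, leaving only F.
Day 7, shift 1: day 7 has {C, E, F, G} and shift 1 has {B, D, F, G}, leaving only A.
Day 2, shift 1: day 2 has {B, D, E, G} and shift 1 has {A, B, D, F, G}, leaving only C.
Day 1, shift 1: day 1 has {A, D, F, G} and shift 1 has {A, B, C, D, F, G}, leaving only E.
Day 2, shift 3: day 2 has {B, C, D, E, G} and shift 3 has {E, F, G}, leaving only A.
Day 2, shift 6: day 2 has {A, B, C, D, E, G} and shift 6 has {A, E, G}, leaving only F.
Day 4, shift 3: day 4 has {B, D, E, F, G} and shift 3 has {A, E, F, G}, leaving only C.
Day 4 already has {B, C, D, E, F, G} and shift 5 already has {D, E, F, G}, so day 4, shift 5 must be A.

A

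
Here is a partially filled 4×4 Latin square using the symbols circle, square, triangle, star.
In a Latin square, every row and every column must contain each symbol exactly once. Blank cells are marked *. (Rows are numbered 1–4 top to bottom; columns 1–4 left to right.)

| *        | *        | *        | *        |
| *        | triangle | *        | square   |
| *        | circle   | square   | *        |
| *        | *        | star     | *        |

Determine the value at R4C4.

Row 2, column 3: row 2 has {square, triangle} and column 3 has {square, star}, leaving only circle.
Row 1, column 3: row 1 has {} and column 3 has {circle, square, star}, leaving only triangle.
Row 2, column 1: row 2 has {circle, square, triangle} and column 1 has {}, leaving only star.
Row 3, column 1: row 3 has {circle, square} and column 1 has {star}, leaving only triangle.
Row 3, column 4: row 3 has {circle, square, triangle} and column 4 has {square}, leaving only star.
Row 1, column 4: row 1 has {triangle} and column 4 has {square, star}, leaving only circle.
Row 4 already has {star} and column 4 already has {circle, square, star}, so row 4, column 4 must be triangle.

triangle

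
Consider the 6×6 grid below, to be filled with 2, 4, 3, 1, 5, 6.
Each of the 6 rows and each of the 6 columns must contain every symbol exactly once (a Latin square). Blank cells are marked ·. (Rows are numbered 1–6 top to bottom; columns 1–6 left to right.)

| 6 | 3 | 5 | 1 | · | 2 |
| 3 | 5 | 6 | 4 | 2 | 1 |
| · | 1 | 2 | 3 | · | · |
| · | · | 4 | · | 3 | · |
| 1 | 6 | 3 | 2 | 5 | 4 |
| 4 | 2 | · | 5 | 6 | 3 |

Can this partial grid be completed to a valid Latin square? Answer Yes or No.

No

Row 4, column 2: row 4 together with column 2 already contain {2, 4, 3, 1, 5, 6} — every symbol — so nothing can go there. The grid has no valid completion.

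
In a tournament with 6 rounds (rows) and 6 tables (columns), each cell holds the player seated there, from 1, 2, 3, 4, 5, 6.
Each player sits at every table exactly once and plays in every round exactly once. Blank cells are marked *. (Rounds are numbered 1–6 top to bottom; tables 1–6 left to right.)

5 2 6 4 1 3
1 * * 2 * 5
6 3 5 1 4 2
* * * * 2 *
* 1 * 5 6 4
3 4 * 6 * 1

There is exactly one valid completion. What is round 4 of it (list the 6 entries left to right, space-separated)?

Round 4, table 1: round 4 has {2} and table 1 has {1, 3, 5, 6}, leaving only 4.
Round 4, table 4: round 4 has {2, 4} and table 4 has {1, 2, 4, 5, 6}, leaving only 3.
Round 4, table 3: round 4 has {2, 3, 4} and table 3 has {5, 6}, leaving only 1.
Round 4, table 6: round 4 has {1, 2, 3, 4} and table 6 has {1, 2, 3, 4, 5}, leaving only 6.
Round 4, table 2: round 4 has {1, 2, 3, 4, 6} and table 2 has {1, 2, 3, 4}, leaving only 5.
So round 4 reads: 4 5 1 3 2 6.

4 5 1 3 2 6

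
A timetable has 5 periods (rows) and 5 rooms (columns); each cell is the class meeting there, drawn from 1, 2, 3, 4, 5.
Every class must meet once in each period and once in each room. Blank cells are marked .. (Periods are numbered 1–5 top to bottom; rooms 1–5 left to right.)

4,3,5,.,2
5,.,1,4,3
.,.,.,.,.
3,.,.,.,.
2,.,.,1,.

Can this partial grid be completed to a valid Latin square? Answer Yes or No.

Period 1, room 4: period 1 together with room 4 already contain {1, 2, 3, 4, 5} — every symbol — so nothing can go there. The grid has no valid completion.

No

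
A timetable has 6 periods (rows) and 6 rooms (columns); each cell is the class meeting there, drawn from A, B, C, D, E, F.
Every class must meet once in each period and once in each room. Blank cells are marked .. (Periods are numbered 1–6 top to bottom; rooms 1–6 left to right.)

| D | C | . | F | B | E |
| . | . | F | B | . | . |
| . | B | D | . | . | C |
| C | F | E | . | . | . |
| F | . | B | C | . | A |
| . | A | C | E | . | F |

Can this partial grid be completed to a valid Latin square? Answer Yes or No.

Yes

No period or room among the givens repeats a symbol, and propagating forced cells runs into no contradiction.
One valid completion exists (for instance, D C A F B E / A E F B C D / E B D A F C / C F E D A B / F D B C E A / B A C E D F).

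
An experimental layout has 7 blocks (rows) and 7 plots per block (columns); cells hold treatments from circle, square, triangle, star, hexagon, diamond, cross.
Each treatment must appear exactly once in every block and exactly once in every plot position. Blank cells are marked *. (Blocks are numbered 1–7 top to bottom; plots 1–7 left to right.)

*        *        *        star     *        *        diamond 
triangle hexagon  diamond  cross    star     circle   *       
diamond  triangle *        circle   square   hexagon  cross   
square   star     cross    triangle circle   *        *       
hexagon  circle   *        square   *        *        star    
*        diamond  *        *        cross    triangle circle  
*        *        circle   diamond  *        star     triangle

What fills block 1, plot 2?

Block 2, plot 7: block 2 has {circle, triangle, star, hexagon, diamond, cross} and plot 7 has {circle, triangle, star, diamond, cross}, leaving only square.
Block 3, plot 3: block 3 has {circle, square, triangle, hexagon, diamond, cross} and plot 3 has {circle, diamond, cross}, leaving only star.
Block 4, plot 6: block 4 has {circle, square, triangle, star, cross} and plot 6 has {circle, triangle, star, hexagon}, leaving only diamond.
Block 4, plot 7: block 4 has {circle, square, triangle, star, diamond, cross} and plot 7 has {circle, square, triangle, star, diamond, cross}, leaving only hexagon.
Block 5, plot 3: block 5 has {circle, square, star, hexagon} and plot 3 has {circle, star, diamond, cross}, leaving only triangle.
Block 5, plot 5: block 5 has {circle, square, triangle, star, hexagon} and plot 5 has {circle, square, star, cross}, leaving only diamond.
Block 5, plot 6: block 5 has {circle, square, triangle, star, hexagon, diamond} and plot 6 has {circle, triangle, star, hexagon, diamond}, leaving only cross.
Block 1, plot 6: block 1 has {star, diamond} and plot 6 has {circle, triangle, star, hexagon, diamond, cross}, leaving only square.
Block 1 already has {square, star, diamond} and plot 2 already has {circle, triangle, star, hexagon, diamond}, so block 1, plot 2 must be cross.

cross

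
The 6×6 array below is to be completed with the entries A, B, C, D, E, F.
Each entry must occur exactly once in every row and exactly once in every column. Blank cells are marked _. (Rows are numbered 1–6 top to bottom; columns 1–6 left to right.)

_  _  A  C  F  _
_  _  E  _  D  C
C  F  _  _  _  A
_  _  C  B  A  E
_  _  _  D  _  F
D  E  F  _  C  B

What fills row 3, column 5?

Row 1, column 6: row 1 has {A, C, F} and column 6 has {A, B, C, E, F}, leaving only D.
Row 1, column 2: row 1 has {A, C, D, F} and column 2 has {E, F}, leaving only B.
Row 1, column 1: row 1 has {A, B, C, D, F} and column 1 has {C, D}, leaving only E.
Row 2, column 2: row 2 has {C, D, E} and column 2 has {B, E, F}, leaving only A.
Row 2, column 4: row 2 has {A, C, D, E} and column 4 has {B, C, D}, leaving only F.
Row 2, column 1: row 2 has {A, C, D, E, F} and column 1 has {C, D, E}, leaving only B.
Row 3, column 4: row 3 has {A, C, F} and column 4 has {B, C, D, F}, leaving only E.
Row 3 already has {A, C, E, F} and column 5 already has {A, C, D, F}, so row 3, column 5 must be B.

B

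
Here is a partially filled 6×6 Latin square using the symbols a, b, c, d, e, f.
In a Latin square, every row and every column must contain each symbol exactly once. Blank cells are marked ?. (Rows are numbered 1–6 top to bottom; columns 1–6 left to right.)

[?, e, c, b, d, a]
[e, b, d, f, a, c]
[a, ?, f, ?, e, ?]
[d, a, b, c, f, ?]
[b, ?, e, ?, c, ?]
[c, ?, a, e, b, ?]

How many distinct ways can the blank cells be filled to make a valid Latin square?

Row 1, column 1: eliminating its row and column leaves {f}.
Row 3, column 2: eliminating its row and column leaves {c, d}.
Row 3, column 4: eliminating its row and column leaves {d}.
Row 3, column 6: eliminating its row and column leaves {b, d}.
Row 4, column 6: eliminating its row and column leaves {e}.
Row 5, column 2: eliminating its row and column leaves {d, f}.
Row 5, column 4: eliminating its row and column leaves {a, d}.
Row 5, column 6: eliminating its row and column leaves {d, f}.
Row 6, column 2: eliminating its row and column leaves {d, f}.
Row 6, column 6: eliminating its row and column leaves {d, f}.
Enumerating the assignments across these blanks that avoid any row or column repeat gives 2 completions.

2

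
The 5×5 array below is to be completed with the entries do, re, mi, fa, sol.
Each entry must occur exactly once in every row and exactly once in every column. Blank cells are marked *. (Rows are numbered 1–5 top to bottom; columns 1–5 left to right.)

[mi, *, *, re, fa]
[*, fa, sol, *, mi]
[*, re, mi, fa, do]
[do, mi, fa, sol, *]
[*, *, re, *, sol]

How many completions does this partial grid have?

Row 1, column 2: eliminating its row and column leaves {do, sol}.
Row 1, column 3: eliminating its row and column leaves {do}.
Row 2, column 1: eliminating its row and column leaves {re}.
Row 2, column 4: eliminating its row and column leaves {do}.
Row 3, column 1: eliminating its row and column leaves {sol}.
Row 4, column 5: eliminating its row and column leaves {re}.
Row 5, column 1: eliminating its row and column leaves {fa}.
Row 5, column 2: eliminating its row and column leaves {do}.
Row 5, column 4: eliminating its row and column leaves {do, mi}.
Only one assignment across all blanks avoids any row or column repeat, giving 1 completion.

1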